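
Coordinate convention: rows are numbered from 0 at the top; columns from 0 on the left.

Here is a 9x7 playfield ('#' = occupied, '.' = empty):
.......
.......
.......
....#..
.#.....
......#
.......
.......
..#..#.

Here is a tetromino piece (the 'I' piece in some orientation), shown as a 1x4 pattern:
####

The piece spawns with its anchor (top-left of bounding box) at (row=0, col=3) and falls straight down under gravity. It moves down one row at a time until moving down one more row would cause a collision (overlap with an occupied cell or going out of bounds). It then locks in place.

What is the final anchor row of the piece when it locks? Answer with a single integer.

Answer: 2

Derivation:
Spawn at (row=0, col=3). Try each row:
  row 0: fits
  row 1: fits
  row 2: fits
  row 3: blocked -> lock at row 2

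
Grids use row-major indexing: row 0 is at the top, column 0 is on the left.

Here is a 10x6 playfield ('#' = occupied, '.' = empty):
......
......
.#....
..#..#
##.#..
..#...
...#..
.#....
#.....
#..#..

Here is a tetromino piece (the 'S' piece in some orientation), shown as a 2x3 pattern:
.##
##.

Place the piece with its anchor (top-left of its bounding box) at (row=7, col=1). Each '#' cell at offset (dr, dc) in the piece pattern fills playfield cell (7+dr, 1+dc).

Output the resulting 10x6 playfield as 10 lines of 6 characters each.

Fill (7+0,1+1) = (7,2)
Fill (7+0,1+2) = (7,3)
Fill (7+1,1+0) = (8,1)
Fill (7+1,1+1) = (8,2)

Answer: ......
......
.#....
..#..#
##.#..
..#...
...#..
.###..
###...
#..#..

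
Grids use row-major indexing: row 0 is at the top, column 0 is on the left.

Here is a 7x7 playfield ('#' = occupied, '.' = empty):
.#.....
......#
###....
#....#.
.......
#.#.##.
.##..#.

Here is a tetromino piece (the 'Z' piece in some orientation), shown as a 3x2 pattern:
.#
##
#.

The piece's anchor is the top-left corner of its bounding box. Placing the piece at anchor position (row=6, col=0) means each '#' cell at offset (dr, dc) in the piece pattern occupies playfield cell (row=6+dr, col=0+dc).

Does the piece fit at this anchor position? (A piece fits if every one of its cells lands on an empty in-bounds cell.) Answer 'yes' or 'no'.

Check each piece cell at anchor (6, 0):
  offset (0,1) -> (6,1): occupied ('#') -> FAIL
  offset (1,0) -> (7,0): out of bounds -> FAIL
  offset (1,1) -> (7,1): out of bounds -> FAIL
  offset (2,0) -> (8,0): out of bounds -> FAIL
All cells valid: no

Answer: no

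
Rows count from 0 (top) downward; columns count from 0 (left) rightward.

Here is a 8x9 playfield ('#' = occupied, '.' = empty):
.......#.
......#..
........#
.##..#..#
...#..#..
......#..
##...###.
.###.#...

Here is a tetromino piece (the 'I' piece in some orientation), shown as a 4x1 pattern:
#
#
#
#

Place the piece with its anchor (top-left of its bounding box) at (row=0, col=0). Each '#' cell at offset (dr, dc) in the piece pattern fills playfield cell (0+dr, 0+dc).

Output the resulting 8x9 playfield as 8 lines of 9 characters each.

Answer: #......#.
#.....#..
#.......#
###..#..#
...#..#..
......#..
##...###.
.###.#...

Derivation:
Fill (0+0,0+0) = (0,0)
Fill (0+1,0+0) = (1,0)
Fill (0+2,0+0) = (2,0)
Fill (0+3,0+0) = (3,0)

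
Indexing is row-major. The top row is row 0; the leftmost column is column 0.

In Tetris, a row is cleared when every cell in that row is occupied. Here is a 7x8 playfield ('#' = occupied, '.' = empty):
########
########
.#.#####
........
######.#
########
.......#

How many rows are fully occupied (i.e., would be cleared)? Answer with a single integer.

Check each row:
  row 0: 0 empty cells -> FULL (clear)
  row 1: 0 empty cells -> FULL (clear)
  row 2: 2 empty cells -> not full
  row 3: 8 empty cells -> not full
  row 4: 1 empty cell -> not full
  row 5: 0 empty cells -> FULL (clear)
  row 6: 7 empty cells -> not full
Total rows cleared: 3

Answer: 3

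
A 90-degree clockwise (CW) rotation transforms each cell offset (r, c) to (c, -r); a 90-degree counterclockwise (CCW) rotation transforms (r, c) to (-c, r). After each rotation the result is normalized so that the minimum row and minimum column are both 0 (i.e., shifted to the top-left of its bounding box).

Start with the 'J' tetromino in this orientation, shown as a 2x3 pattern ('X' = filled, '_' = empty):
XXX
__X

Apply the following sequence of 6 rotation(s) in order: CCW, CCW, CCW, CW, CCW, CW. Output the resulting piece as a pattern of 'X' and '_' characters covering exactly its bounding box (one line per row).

Start:
XXX
__X
After rotation 1 (CCW):
XX
X_
X_
After rotation 2 (CCW):
X__
XXX
After rotation 3 (CCW):
_X
_X
XX
After rotation 4 (CW):
X__
XXX
After rotation 5 (CCW):
_X
_X
XX
After rotation 6 (CW):
X__
XXX

Answer: X__
XXX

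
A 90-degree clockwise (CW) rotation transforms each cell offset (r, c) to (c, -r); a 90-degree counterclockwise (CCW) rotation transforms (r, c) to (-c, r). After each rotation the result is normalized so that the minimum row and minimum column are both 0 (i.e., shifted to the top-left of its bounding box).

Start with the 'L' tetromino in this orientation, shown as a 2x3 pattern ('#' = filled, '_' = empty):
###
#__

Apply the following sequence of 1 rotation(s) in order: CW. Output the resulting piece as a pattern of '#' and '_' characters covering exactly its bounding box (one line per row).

Start:
###
#__
After rotation 1 (CW):
##
_#
_#

Answer: ##
_#
_#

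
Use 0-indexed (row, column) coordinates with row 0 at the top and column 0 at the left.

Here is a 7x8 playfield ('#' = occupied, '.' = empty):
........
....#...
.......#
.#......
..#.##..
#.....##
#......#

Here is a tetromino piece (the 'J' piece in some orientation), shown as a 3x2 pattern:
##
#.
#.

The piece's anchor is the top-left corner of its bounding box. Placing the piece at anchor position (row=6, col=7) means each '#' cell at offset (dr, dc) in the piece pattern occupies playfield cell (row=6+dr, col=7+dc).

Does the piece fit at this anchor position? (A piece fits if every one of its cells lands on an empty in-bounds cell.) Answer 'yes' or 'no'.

Answer: no

Derivation:
Check each piece cell at anchor (6, 7):
  offset (0,0) -> (6,7): occupied ('#') -> FAIL
  offset (0,1) -> (6,8): out of bounds -> FAIL
  offset (1,0) -> (7,7): out of bounds -> FAIL
  offset (2,0) -> (8,7): out of bounds -> FAIL
All cells valid: no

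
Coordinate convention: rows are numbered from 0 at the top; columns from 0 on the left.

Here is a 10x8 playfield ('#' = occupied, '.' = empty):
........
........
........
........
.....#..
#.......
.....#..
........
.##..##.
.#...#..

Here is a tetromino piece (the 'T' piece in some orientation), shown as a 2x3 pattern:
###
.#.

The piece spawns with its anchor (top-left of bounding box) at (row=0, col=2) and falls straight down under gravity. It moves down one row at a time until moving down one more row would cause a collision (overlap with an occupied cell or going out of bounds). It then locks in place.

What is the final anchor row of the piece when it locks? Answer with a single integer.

Spawn at (row=0, col=2). Try each row:
  row 0: fits
  row 1: fits
  row 2: fits
  row 3: fits
  row 4: fits
  row 5: fits
  row 6: fits
  row 7: fits
  row 8: blocked -> lock at row 7

Answer: 7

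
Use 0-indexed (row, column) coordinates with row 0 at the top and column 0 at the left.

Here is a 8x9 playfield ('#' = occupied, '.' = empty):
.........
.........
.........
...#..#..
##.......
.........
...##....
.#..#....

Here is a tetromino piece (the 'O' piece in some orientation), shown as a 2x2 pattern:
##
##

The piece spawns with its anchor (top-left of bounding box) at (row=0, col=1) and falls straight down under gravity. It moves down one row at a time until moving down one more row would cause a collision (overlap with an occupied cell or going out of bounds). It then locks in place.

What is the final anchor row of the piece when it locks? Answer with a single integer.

Spawn at (row=0, col=1). Try each row:
  row 0: fits
  row 1: fits
  row 2: fits
  row 3: blocked -> lock at row 2

Answer: 2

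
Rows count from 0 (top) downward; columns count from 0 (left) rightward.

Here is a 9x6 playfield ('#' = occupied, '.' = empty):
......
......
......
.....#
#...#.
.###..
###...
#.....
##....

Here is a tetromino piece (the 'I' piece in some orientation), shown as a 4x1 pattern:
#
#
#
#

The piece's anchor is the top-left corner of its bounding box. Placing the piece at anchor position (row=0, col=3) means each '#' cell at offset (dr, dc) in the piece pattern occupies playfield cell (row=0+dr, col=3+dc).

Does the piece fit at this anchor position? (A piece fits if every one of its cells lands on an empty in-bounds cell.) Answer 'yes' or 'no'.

Check each piece cell at anchor (0, 3):
  offset (0,0) -> (0,3): empty -> OK
  offset (1,0) -> (1,3): empty -> OK
  offset (2,0) -> (2,3): empty -> OK
  offset (3,0) -> (3,3): empty -> OK
All cells valid: yes

Answer: yes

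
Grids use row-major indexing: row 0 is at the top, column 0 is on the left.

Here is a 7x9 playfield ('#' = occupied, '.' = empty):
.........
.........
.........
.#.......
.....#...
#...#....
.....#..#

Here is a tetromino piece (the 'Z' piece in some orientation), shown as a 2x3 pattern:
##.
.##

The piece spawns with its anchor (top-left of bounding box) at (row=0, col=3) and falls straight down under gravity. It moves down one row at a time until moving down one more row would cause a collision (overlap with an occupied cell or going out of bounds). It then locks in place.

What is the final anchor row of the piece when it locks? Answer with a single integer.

Answer: 2

Derivation:
Spawn at (row=0, col=3). Try each row:
  row 0: fits
  row 1: fits
  row 2: fits
  row 3: blocked -> lock at row 2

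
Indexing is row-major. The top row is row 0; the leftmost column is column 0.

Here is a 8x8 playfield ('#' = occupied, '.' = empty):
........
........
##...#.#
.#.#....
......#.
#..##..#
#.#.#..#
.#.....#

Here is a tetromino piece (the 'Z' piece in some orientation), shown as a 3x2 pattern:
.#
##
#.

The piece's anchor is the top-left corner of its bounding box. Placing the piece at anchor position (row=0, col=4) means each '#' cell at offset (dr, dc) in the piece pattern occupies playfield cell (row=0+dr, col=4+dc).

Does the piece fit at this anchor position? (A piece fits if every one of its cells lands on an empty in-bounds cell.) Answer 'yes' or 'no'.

Answer: yes

Derivation:
Check each piece cell at anchor (0, 4):
  offset (0,1) -> (0,5): empty -> OK
  offset (1,0) -> (1,4): empty -> OK
  offset (1,1) -> (1,5): empty -> OK
  offset (2,0) -> (2,4): empty -> OK
All cells valid: yes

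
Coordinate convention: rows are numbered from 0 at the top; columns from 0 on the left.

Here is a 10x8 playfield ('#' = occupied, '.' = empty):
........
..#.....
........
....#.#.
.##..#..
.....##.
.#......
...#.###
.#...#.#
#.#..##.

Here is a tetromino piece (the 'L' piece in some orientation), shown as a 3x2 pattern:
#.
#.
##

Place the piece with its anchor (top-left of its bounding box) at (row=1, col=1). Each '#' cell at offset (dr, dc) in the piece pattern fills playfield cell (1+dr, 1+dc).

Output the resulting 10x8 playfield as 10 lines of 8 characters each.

Answer: ........
.##.....
.#......
.##.#.#.
.##..#..
.....##.
.#......
...#.###
.#...#.#
#.#..##.

Derivation:
Fill (1+0,1+0) = (1,1)
Fill (1+1,1+0) = (2,1)
Fill (1+2,1+0) = (3,1)
Fill (1+2,1+1) = (3,2)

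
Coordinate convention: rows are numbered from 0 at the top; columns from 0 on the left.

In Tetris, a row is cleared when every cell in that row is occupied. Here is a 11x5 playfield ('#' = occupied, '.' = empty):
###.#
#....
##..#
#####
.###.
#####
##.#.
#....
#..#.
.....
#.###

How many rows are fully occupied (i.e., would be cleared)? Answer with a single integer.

Check each row:
  row 0: 1 empty cell -> not full
  row 1: 4 empty cells -> not full
  row 2: 2 empty cells -> not full
  row 3: 0 empty cells -> FULL (clear)
  row 4: 2 empty cells -> not full
  row 5: 0 empty cells -> FULL (clear)
  row 6: 2 empty cells -> not full
  row 7: 4 empty cells -> not full
  row 8: 3 empty cells -> not full
  row 9: 5 empty cells -> not full
  row 10: 1 empty cell -> not full
Total rows cleared: 2

Answer: 2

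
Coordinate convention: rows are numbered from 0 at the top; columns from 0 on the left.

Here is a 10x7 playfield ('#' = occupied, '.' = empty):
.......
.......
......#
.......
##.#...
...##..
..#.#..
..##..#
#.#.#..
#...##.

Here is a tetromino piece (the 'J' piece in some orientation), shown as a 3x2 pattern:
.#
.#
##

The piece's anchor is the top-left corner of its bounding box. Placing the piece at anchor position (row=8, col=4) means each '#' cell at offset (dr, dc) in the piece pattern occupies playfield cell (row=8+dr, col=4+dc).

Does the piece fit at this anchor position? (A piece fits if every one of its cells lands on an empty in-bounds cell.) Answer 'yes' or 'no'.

Check each piece cell at anchor (8, 4):
  offset (0,1) -> (8,5): empty -> OK
  offset (1,1) -> (9,5): occupied ('#') -> FAIL
  offset (2,0) -> (10,4): out of bounds -> FAIL
  offset (2,1) -> (10,5): out of bounds -> FAIL
All cells valid: no

Answer: no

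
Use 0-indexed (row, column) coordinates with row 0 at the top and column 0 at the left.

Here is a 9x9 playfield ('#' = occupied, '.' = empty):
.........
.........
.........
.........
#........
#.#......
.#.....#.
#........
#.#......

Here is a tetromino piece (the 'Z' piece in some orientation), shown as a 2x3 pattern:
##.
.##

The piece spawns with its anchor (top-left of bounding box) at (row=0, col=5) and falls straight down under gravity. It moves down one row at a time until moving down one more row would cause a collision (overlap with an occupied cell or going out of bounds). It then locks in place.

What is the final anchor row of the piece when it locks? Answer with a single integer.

Answer: 4

Derivation:
Spawn at (row=0, col=5). Try each row:
  row 0: fits
  row 1: fits
  row 2: fits
  row 3: fits
  row 4: fits
  row 5: blocked -> lock at row 4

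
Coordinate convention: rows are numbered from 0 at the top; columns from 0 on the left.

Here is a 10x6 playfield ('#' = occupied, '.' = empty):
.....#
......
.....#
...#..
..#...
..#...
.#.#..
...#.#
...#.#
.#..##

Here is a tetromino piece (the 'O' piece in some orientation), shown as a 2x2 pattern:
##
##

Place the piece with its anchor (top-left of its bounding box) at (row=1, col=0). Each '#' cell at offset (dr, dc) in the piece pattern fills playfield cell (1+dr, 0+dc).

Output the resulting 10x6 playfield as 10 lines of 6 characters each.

Answer: .....#
##....
##...#
...#..
..#...
..#...
.#.#..
...#.#
...#.#
.#..##

Derivation:
Fill (1+0,0+0) = (1,0)
Fill (1+0,0+1) = (1,1)
Fill (1+1,0+0) = (2,0)
Fill (1+1,0+1) = (2,1)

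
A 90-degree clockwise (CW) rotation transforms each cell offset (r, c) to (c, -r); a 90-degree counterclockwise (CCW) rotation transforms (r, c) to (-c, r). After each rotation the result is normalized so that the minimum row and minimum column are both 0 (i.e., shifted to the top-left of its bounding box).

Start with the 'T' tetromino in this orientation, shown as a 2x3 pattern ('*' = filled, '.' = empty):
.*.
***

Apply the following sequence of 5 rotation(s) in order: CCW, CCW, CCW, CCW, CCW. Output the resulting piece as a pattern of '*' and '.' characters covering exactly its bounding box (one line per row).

Answer: .*
**
.*

Derivation:
Start:
.*.
***
After rotation 1 (CCW):
.*
**
.*
After rotation 2 (CCW):
***
.*.
After rotation 3 (CCW):
*.
**
*.
After rotation 4 (CCW):
.*.
***
After rotation 5 (CCW):
.*
**
.*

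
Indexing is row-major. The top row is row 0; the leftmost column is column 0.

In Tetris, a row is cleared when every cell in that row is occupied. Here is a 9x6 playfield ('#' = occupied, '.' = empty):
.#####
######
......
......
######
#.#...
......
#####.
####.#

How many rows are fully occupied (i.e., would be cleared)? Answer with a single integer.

Answer: 2

Derivation:
Check each row:
  row 0: 1 empty cell -> not full
  row 1: 0 empty cells -> FULL (clear)
  row 2: 6 empty cells -> not full
  row 3: 6 empty cells -> not full
  row 4: 0 empty cells -> FULL (clear)
  row 5: 4 empty cells -> not full
  row 6: 6 empty cells -> not full
  row 7: 1 empty cell -> not full
  row 8: 1 empty cell -> not full
Total rows cleared: 2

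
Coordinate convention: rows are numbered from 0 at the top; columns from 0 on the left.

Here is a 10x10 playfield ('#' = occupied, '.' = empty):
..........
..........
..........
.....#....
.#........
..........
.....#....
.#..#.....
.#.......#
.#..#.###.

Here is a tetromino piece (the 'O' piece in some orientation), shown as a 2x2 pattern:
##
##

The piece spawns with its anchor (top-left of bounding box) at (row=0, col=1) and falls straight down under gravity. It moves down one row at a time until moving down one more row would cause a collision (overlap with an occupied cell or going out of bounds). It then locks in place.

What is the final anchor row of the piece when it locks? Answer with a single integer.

Answer: 2

Derivation:
Spawn at (row=0, col=1). Try each row:
  row 0: fits
  row 1: fits
  row 2: fits
  row 3: blocked -> lock at row 2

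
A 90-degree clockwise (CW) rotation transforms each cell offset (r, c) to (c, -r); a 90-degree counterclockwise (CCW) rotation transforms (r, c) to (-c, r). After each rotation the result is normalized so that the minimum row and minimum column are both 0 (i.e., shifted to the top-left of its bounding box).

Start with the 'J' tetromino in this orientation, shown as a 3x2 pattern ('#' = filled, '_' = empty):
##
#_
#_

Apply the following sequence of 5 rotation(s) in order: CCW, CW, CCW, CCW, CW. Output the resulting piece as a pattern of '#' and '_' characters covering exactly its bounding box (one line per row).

Answer: #__
###

Derivation:
Start:
##
#_
#_
After rotation 1 (CCW):
#__
###
After rotation 2 (CW):
##
#_
#_
After rotation 3 (CCW):
#__
###
After rotation 4 (CCW):
_#
_#
##
After rotation 5 (CW):
#__
###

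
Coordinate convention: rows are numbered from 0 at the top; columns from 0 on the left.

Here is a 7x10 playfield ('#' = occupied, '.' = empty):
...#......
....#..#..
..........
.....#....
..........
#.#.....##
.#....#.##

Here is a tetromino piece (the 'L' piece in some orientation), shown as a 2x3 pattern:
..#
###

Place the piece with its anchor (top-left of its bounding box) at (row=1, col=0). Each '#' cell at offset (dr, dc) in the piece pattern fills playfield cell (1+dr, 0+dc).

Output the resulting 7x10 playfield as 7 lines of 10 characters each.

Fill (1+0,0+2) = (1,2)
Fill (1+1,0+0) = (2,0)
Fill (1+1,0+1) = (2,1)
Fill (1+1,0+2) = (2,2)

Answer: ...#......
..#.#..#..
###.......
.....#....
..........
#.#.....##
.#....#.##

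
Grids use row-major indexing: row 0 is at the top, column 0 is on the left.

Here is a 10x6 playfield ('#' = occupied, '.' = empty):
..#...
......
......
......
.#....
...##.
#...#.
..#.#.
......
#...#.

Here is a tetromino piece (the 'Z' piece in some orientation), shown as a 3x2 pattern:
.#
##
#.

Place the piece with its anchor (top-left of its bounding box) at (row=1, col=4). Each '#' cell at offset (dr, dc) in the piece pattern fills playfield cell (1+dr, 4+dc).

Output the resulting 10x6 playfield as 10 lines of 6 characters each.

Answer: ..#...
.....#
....##
....#.
.#....
...##.
#...#.
..#.#.
......
#...#.

Derivation:
Fill (1+0,4+1) = (1,5)
Fill (1+1,4+0) = (2,4)
Fill (1+1,4+1) = (2,5)
Fill (1+2,4+0) = (3,4)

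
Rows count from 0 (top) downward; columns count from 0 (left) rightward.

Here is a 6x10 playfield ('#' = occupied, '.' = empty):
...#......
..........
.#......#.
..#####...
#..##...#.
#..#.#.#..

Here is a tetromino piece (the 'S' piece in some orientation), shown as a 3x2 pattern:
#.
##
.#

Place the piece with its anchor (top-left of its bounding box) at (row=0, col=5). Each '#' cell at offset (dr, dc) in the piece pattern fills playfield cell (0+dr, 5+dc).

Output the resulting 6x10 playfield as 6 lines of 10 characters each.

Fill (0+0,5+0) = (0,5)
Fill (0+1,5+0) = (1,5)
Fill (0+1,5+1) = (1,6)
Fill (0+2,5+1) = (2,6)

Answer: ...#.#....
.....##...
.#....#.#.
..#####...
#..##...#.
#..#.#.#..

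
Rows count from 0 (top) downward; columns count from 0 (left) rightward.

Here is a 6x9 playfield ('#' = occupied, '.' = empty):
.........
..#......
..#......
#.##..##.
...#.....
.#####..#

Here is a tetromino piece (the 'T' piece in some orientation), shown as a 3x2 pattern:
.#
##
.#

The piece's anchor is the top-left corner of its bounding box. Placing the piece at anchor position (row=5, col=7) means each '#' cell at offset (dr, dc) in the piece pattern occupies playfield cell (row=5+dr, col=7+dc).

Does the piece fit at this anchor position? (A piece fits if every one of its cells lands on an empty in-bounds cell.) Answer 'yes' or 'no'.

Answer: no

Derivation:
Check each piece cell at anchor (5, 7):
  offset (0,1) -> (5,8): occupied ('#') -> FAIL
  offset (1,0) -> (6,7): out of bounds -> FAIL
  offset (1,1) -> (6,8): out of bounds -> FAIL
  offset (2,1) -> (7,8): out of bounds -> FAIL
All cells valid: no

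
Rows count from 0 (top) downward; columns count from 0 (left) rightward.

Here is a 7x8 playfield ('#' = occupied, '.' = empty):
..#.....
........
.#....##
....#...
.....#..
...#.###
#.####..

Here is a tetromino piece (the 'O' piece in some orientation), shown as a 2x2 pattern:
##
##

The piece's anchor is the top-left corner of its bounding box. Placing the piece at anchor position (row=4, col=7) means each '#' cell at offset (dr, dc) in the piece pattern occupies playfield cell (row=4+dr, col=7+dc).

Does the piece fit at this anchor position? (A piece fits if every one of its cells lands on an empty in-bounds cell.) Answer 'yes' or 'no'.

Check each piece cell at anchor (4, 7):
  offset (0,0) -> (4,7): empty -> OK
  offset (0,1) -> (4,8): out of bounds -> FAIL
  offset (1,0) -> (5,7): occupied ('#') -> FAIL
  offset (1,1) -> (5,8): out of bounds -> FAIL
All cells valid: no

Answer: no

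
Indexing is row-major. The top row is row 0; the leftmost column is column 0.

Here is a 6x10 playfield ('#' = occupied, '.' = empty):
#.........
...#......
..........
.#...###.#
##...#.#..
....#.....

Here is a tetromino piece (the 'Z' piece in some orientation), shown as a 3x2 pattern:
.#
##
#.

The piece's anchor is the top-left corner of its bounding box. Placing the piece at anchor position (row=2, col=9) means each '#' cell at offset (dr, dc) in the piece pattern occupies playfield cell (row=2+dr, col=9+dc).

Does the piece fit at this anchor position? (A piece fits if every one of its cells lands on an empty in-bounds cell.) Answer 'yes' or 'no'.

Answer: no

Derivation:
Check each piece cell at anchor (2, 9):
  offset (0,1) -> (2,10): out of bounds -> FAIL
  offset (1,0) -> (3,9): occupied ('#') -> FAIL
  offset (1,1) -> (3,10): out of bounds -> FAIL
  offset (2,0) -> (4,9): empty -> OK
All cells valid: no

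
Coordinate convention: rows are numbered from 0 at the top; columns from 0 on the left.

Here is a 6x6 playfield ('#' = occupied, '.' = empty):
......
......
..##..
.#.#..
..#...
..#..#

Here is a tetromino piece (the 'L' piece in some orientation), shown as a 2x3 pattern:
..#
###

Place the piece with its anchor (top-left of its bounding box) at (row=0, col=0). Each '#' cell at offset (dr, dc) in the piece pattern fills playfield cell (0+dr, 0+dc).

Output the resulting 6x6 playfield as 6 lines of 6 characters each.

Fill (0+0,0+2) = (0,2)
Fill (0+1,0+0) = (1,0)
Fill (0+1,0+1) = (1,1)
Fill (0+1,0+2) = (1,2)

Answer: ..#...
###...
..##..
.#.#..
..#...
..#..#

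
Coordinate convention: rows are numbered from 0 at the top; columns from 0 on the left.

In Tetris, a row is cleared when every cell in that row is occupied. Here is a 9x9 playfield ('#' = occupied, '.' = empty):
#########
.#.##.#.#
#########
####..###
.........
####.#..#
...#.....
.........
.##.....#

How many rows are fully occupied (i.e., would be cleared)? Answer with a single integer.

Check each row:
  row 0: 0 empty cells -> FULL (clear)
  row 1: 4 empty cells -> not full
  row 2: 0 empty cells -> FULL (clear)
  row 3: 2 empty cells -> not full
  row 4: 9 empty cells -> not full
  row 5: 3 empty cells -> not full
  row 6: 8 empty cells -> not full
  row 7: 9 empty cells -> not full
  row 8: 6 empty cells -> not full
Total rows cleared: 2

Answer: 2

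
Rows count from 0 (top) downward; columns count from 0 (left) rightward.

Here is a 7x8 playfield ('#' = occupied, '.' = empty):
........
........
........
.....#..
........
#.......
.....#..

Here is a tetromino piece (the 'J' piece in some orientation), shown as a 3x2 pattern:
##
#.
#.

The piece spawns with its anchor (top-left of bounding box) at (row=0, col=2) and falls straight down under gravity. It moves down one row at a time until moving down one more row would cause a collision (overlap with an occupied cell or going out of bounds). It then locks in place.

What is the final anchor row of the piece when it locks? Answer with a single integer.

Spawn at (row=0, col=2). Try each row:
  row 0: fits
  row 1: fits
  row 2: fits
  row 3: fits
  row 4: fits
  row 5: blocked -> lock at row 4

Answer: 4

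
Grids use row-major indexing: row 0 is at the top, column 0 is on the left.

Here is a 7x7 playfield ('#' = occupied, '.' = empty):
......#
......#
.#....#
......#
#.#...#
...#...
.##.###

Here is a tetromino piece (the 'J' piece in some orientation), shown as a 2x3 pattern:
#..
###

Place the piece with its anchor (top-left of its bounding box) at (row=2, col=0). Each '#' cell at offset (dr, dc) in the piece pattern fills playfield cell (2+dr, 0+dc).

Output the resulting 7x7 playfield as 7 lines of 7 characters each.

Fill (2+0,0+0) = (2,0)
Fill (2+1,0+0) = (3,0)
Fill (2+1,0+1) = (3,1)
Fill (2+1,0+2) = (3,2)

Answer: ......#
......#
##....#
###...#
#.#...#
...#...
.##.###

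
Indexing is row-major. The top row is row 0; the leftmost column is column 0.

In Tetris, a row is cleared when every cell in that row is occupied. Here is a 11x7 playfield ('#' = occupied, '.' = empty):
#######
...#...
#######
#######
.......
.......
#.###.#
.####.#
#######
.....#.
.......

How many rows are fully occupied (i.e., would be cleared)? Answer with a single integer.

Answer: 4

Derivation:
Check each row:
  row 0: 0 empty cells -> FULL (clear)
  row 1: 6 empty cells -> not full
  row 2: 0 empty cells -> FULL (clear)
  row 3: 0 empty cells -> FULL (clear)
  row 4: 7 empty cells -> not full
  row 5: 7 empty cells -> not full
  row 6: 2 empty cells -> not full
  row 7: 2 empty cells -> not full
  row 8: 0 empty cells -> FULL (clear)
  row 9: 6 empty cells -> not full
  row 10: 7 empty cells -> not full
Total rows cleared: 4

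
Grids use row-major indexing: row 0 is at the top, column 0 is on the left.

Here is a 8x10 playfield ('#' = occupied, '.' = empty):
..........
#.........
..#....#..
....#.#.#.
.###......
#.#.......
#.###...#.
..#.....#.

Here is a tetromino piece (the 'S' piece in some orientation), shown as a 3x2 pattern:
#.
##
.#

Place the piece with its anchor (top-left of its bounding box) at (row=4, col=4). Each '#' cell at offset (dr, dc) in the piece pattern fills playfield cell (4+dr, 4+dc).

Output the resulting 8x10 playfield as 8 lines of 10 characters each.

Fill (4+0,4+0) = (4,4)
Fill (4+1,4+0) = (5,4)
Fill (4+1,4+1) = (5,5)
Fill (4+2,4+1) = (6,5)

Answer: ..........
#.........
..#....#..
....#.#.#.
.####.....
#.#.##....
#.####..#.
..#.....#.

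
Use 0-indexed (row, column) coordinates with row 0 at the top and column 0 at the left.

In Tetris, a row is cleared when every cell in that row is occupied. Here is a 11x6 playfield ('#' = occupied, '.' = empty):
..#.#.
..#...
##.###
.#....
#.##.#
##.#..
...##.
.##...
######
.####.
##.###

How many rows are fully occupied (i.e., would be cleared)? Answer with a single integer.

Answer: 1

Derivation:
Check each row:
  row 0: 4 empty cells -> not full
  row 1: 5 empty cells -> not full
  row 2: 1 empty cell -> not full
  row 3: 5 empty cells -> not full
  row 4: 2 empty cells -> not full
  row 5: 3 empty cells -> not full
  row 6: 4 empty cells -> not full
  row 7: 4 empty cells -> not full
  row 8: 0 empty cells -> FULL (clear)
  row 9: 2 empty cells -> not full
  row 10: 1 empty cell -> not full
Total rows cleared: 1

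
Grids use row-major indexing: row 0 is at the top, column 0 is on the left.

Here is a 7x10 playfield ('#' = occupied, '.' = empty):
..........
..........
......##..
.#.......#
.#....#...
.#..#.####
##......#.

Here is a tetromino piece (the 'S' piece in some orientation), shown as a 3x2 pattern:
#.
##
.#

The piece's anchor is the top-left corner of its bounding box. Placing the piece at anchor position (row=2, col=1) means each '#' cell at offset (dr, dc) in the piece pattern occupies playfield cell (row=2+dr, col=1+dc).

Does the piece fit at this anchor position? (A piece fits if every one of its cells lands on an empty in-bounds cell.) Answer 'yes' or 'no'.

Check each piece cell at anchor (2, 1):
  offset (0,0) -> (2,1): empty -> OK
  offset (1,0) -> (3,1): occupied ('#') -> FAIL
  offset (1,1) -> (3,2): empty -> OK
  offset (2,1) -> (4,2): empty -> OK
All cells valid: no

Answer: no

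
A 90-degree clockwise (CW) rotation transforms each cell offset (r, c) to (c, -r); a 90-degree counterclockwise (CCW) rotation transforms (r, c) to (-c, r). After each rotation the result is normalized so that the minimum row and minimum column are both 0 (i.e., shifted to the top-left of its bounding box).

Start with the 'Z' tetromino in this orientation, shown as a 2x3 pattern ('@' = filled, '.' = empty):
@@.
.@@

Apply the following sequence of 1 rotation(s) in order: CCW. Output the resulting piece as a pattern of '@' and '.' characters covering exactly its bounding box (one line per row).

Start:
@@.
.@@
After rotation 1 (CCW):
.@
@@
@.

Answer: .@
@@
@.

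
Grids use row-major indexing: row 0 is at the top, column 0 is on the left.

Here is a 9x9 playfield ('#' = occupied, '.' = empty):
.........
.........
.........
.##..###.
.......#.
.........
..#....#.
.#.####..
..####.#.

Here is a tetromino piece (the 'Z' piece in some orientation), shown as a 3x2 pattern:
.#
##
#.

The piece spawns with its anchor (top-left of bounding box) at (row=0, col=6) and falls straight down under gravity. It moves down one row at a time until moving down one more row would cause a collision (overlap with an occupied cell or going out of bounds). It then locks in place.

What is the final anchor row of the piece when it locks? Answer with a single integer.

Answer: 0

Derivation:
Spawn at (row=0, col=6). Try each row:
  row 0: fits
  row 1: blocked -> lock at row 0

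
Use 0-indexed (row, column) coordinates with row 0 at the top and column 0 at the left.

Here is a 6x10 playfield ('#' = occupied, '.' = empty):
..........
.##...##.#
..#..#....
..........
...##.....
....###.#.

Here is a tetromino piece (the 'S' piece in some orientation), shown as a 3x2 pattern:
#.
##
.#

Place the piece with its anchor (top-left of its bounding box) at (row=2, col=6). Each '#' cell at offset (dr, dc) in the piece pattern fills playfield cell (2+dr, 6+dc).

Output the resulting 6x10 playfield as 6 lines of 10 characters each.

Fill (2+0,6+0) = (2,6)
Fill (2+1,6+0) = (3,6)
Fill (2+1,6+1) = (3,7)
Fill (2+2,6+1) = (4,7)

Answer: ..........
.##...##.#
..#..##...
......##..
...##..#..
....###.#.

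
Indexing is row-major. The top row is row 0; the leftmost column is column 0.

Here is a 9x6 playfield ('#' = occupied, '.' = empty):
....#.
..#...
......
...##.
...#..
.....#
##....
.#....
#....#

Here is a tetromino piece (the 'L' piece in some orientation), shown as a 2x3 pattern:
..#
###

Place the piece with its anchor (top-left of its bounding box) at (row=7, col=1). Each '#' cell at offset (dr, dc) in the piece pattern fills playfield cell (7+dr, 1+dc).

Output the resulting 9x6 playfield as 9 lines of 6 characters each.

Answer: ....#.
..#...
......
...##.
...#..
.....#
##....
.#.#..
####.#

Derivation:
Fill (7+0,1+2) = (7,3)
Fill (7+1,1+0) = (8,1)
Fill (7+1,1+1) = (8,2)
Fill (7+1,1+2) = (8,3)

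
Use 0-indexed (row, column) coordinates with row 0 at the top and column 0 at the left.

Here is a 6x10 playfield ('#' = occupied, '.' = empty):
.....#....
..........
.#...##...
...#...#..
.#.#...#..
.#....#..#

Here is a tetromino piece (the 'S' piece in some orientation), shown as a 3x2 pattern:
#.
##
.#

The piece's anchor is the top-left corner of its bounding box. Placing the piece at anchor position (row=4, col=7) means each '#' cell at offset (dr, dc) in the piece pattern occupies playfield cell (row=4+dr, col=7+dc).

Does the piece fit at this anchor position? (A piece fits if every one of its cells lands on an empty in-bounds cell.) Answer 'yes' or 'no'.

Check each piece cell at anchor (4, 7):
  offset (0,0) -> (4,7): occupied ('#') -> FAIL
  offset (1,0) -> (5,7): empty -> OK
  offset (1,1) -> (5,8): empty -> OK
  offset (2,1) -> (6,8): out of bounds -> FAIL
All cells valid: no

Answer: no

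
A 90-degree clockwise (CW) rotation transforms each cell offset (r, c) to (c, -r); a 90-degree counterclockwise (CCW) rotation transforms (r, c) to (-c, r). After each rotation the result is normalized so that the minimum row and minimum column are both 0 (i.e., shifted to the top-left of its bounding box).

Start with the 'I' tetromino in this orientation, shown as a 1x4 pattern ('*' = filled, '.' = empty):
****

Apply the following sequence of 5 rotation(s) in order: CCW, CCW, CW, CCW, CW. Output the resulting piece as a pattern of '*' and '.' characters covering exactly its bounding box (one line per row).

Start:
****
After rotation 1 (CCW):
*
*
*
*
After rotation 2 (CCW):
****
After rotation 3 (CW):
*
*
*
*
After rotation 4 (CCW):
****
After rotation 5 (CW):
*
*
*
*

Answer: *
*
*
*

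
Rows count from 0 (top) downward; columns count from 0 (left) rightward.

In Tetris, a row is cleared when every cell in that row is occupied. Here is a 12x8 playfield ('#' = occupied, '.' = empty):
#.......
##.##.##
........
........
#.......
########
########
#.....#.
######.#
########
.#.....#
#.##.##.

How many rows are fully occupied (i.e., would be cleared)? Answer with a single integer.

Check each row:
  row 0: 7 empty cells -> not full
  row 1: 2 empty cells -> not full
  row 2: 8 empty cells -> not full
  row 3: 8 empty cells -> not full
  row 4: 7 empty cells -> not full
  row 5: 0 empty cells -> FULL (clear)
  row 6: 0 empty cells -> FULL (clear)
  row 7: 6 empty cells -> not full
  row 8: 1 empty cell -> not full
  row 9: 0 empty cells -> FULL (clear)
  row 10: 6 empty cells -> not full
  row 11: 3 empty cells -> not full
Total rows cleared: 3

Answer: 3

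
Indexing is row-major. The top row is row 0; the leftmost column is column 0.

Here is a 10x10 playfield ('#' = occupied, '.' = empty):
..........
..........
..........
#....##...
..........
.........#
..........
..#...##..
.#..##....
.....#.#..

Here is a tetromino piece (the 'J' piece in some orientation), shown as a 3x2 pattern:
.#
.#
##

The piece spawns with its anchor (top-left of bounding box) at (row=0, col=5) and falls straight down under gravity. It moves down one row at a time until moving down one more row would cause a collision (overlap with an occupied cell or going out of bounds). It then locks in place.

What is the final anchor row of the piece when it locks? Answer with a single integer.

Spawn at (row=0, col=5). Try each row:
  row 0: fits
  row 1: blocked -> lock at row 0

Answer: 0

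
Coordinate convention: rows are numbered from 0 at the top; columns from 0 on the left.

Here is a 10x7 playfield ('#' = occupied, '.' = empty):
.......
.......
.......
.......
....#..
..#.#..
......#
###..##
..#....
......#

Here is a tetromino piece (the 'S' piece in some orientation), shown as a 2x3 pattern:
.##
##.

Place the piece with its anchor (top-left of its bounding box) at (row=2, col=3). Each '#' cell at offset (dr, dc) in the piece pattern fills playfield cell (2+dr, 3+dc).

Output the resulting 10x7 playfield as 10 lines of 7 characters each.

Fill (2+0,3+1) = (2,4)
Fill (2+0,3+2) = (2,5)
Fill (2+1,3+0) = (3,3)
Fill (2+1,3+1) = (3,4)

Answer: .......
.......
....##.
...##..
....#..
..#.#..
......#
###..##
..#....
......#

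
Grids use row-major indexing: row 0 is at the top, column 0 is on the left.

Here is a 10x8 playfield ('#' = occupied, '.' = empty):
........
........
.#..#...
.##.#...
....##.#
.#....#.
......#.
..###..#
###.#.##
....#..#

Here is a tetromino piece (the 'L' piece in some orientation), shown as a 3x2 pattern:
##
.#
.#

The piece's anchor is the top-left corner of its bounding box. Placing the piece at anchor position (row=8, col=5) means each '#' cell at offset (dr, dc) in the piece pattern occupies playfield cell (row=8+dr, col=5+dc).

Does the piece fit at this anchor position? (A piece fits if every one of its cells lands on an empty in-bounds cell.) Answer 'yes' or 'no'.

Answer: no

Derivation:
Check each piece cell at anchor (8, 5):
  offset (0,0) -> (8,5): empty -> OK
  offset (0,1) -> (8,6): occupied ('#') -> FAIL
  offset (1,1) -> (9,6): empty -> OK
  offset (2,1) -> (10,6): out of bounds -> FAIL
All cells valid: no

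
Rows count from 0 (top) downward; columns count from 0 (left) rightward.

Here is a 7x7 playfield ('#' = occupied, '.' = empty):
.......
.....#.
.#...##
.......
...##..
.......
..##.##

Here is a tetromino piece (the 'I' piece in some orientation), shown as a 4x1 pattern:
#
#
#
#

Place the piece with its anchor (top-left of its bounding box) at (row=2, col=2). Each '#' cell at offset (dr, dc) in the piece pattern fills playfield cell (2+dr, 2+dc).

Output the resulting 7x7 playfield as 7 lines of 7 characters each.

Fill (2+0,2+0) = (2,2)
Fill (2+1,2+0) = (3,2)
Fill (2+2,2+0) = (4,2)
Fill (2+3,2+0) = (5,2)

Answer: .......
.....#.
.##..##
..#....
..###..
..#....
..##.##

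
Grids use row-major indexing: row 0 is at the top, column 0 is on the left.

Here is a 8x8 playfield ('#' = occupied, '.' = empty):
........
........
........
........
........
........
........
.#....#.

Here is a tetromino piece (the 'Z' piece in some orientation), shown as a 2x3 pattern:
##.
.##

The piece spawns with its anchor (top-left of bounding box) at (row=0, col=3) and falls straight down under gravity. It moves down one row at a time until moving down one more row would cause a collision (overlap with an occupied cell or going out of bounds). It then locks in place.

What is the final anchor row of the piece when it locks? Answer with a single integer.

Spawn at (row=0, col=3). Try each row:
  row 0: fits
  row 1: fits
  row 2: fits
  row 3: fits
  row 4: fits
  row 5: fits
  row 6: fits
  row 7: blocked -> lock at row 6

Answer: 6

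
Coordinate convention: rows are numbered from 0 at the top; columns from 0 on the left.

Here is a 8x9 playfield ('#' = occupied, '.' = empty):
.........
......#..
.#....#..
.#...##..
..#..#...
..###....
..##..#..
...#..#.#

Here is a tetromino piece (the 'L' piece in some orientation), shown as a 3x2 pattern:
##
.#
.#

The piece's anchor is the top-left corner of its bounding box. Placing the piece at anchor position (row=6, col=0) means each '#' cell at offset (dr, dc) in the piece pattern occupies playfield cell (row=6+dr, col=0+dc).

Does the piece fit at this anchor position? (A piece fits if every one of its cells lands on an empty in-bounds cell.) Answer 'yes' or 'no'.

Check each piece cell at anchor (6, 0):
  offset (0,0) -> (6,0): empty -> OK
  offset (0,1) -> (6,1): empty -> OK
  offset (1,1) -> (7,1): empty -> OK
  offset (2,1) -> (8,1): out of bounds -> FAIL
All cells valid: no

Answer: no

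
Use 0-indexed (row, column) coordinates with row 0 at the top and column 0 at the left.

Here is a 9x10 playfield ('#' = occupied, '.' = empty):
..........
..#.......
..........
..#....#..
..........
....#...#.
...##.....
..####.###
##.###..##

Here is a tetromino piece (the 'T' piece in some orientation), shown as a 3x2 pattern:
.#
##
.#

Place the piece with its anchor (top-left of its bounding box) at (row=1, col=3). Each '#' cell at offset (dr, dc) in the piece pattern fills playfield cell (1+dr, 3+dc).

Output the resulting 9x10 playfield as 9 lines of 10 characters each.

Fill (1+0,3+1) = (1,4)
Fill (1+1,3+0) = (2,3)
Fill (1+1,3+1) = (2,4)
Fill (1+2,3+1) = (3,4)

Answer: ..........
..#.#.....
...##.....
..#.#..#..
..........
....#...#.
...##.....
..####.###
##.###..##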